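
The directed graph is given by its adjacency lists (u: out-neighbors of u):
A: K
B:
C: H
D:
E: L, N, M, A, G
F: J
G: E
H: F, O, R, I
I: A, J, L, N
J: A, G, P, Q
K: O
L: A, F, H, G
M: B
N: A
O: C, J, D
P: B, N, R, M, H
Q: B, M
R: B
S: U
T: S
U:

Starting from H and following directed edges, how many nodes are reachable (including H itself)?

18

BFS from H visits: H, F, O, R, I, J, C, D, B, A, L, N, G, P, Q, K, E, M
Reachable nodes: 18 of 21 total.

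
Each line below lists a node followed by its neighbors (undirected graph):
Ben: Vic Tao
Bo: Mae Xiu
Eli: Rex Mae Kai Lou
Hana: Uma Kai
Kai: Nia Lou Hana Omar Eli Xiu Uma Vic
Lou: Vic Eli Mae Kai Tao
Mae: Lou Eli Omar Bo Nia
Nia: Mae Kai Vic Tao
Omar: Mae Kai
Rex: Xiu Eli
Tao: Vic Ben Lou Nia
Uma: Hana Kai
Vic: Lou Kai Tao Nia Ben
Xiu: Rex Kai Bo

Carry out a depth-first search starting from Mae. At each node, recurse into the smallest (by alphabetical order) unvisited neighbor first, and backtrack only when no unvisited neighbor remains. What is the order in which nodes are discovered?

Visit Mae
Mae → Bo
Bo → Xiu
Xiu → Kai
Kai → Eli
Eli → Lou
Lou → Tao
Tao → Ben
Ben → Vic
Vic → Nia
Eli → Rex
Kai → Hana
Hana → Uma
Kai → Omar

Mae, Bo, Xiu, Kai, Eli, Lou, Tao, Ben, Vic, Nia, Rex, Hana, Uma, Omar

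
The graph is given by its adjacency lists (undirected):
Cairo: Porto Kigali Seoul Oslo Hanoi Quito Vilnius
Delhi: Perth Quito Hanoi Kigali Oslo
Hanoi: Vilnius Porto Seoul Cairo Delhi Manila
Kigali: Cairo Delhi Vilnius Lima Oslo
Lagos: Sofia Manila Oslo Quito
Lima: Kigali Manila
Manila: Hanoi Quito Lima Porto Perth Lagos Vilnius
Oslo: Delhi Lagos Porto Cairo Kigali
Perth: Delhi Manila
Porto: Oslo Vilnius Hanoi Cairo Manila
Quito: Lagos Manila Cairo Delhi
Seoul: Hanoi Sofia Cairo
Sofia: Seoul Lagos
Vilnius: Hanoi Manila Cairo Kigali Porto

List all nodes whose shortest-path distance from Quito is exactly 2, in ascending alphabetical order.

Hanoi, Kigali, Lima, Oslo, Perth, Porto, Seoul, Sofia, Vilnius

Level 0: Quito
Level 1: Cairo, Delhi, Lagos, Manila
Level 2: Hanoi, Kigali, Lima, Oslo, Perth, Porto, Seoul, Sofia, Vilnius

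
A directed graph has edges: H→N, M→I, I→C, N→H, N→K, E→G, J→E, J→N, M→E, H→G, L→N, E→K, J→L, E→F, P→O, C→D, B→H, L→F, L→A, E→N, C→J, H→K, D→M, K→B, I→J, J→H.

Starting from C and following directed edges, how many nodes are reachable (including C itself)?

14

BFS from C visits: C, D, J, M, E, H, L, N, I, F, G, K, A, B
Reachable nodes: 14 of 16 total.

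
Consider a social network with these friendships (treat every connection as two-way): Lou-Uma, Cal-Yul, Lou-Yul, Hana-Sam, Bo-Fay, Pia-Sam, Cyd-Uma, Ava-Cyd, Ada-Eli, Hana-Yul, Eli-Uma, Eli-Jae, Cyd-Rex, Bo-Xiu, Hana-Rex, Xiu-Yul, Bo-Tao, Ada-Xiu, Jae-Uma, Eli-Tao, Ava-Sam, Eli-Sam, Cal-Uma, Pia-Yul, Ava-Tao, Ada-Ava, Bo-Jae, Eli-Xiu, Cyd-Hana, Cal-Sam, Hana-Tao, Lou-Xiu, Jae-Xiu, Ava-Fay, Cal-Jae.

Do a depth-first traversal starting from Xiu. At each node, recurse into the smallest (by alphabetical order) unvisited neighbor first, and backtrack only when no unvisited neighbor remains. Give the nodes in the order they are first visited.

Xiu, Ada, Ava, Cyd, Hana, Rex, Sam, Cal, Jae, Bo, Fay, Tao, Eli, Uma, Lou, Yul, Pia

Visit Xiu
Xiu → Ada
Ada → Ava
Ava → Cyd
Cyd → Hana
Hana → Rex
Hana → Sam
Sam → Cal
Cal → Jae
Jae → Bo
Bo → Fay
Bo → Tao
Tao → Eli
Eli → Uma
Uma → Lou
Lou → Yul
Yul → Pia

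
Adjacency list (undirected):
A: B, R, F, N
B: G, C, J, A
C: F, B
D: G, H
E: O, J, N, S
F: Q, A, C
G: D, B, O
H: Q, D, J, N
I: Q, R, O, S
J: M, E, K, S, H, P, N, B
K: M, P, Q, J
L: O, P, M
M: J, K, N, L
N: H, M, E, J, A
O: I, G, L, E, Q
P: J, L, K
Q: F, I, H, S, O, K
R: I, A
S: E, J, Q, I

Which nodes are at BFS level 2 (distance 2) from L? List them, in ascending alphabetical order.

E, G, I, J, K, N, Q

Level 0: L
Level 1: M, O, P
Level 2: E, G, I, J, K, N, Q
Level 3: A, B, D, F, H, R, S
Level 4: C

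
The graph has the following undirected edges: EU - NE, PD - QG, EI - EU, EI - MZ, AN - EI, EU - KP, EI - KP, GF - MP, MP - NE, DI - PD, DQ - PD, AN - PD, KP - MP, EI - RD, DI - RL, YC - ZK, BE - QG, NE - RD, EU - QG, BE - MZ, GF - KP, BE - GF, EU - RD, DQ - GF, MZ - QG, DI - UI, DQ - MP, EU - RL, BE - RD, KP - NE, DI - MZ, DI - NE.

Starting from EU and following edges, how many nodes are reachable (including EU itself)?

BFS from EU visits: EU, EI, KP, NE, QG, RD, RL, AN, MZ, GF, MP, DI, BE, PD, DQ, UI
Reachable nodes: 16 of 18 total.

16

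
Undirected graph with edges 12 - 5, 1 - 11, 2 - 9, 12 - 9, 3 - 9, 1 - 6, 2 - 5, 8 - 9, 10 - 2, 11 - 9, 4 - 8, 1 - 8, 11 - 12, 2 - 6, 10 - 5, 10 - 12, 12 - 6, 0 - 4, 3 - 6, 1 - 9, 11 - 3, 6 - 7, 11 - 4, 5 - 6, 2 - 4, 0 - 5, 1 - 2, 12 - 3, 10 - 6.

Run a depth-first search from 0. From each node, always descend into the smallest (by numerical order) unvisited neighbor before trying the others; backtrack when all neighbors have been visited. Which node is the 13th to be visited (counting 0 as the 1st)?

7

Visit 0
0 → 4
4 → 2
2 → 1
1 → 6
6 → 3
3 → 9
9 → 8
9 → 11
11 → 12
12 → 5
5 → 10
6 → 7

Visit order: 0, 4, 2, 1, 6, 3, 9, 8, 11, 12, 5, 10, 7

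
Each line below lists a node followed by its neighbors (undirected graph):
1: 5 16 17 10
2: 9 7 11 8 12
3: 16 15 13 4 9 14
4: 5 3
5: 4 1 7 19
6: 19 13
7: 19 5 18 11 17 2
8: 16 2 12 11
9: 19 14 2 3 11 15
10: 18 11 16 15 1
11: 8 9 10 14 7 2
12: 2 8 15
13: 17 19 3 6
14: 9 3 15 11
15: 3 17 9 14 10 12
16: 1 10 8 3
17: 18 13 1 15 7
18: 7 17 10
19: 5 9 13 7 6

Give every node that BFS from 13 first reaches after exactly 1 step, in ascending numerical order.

3, 6, 17, 19

Level 0: 13
Level 1: 3, 6, 17, 19
Level 2: 1, 4, 5, 7, 9, 14, 15, 16, 18
Level 3: 2, 8, 10, 11, 12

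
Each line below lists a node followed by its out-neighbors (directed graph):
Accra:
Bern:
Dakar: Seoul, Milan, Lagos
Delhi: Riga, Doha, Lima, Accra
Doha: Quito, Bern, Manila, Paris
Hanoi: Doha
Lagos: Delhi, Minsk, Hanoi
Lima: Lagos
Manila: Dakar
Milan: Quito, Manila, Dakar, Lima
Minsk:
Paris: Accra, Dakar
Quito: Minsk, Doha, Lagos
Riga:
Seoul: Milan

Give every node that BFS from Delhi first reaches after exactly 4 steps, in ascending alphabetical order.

Level 0: Delhi
Level 1: Accra, Doha, Lima, Riga
Level 2: Bern, Lagos, Manila, Paris, Quito
Level 3: Dakar, Hanoi, Minsk
Level 4: Milan, Seoul

Milan, Seoul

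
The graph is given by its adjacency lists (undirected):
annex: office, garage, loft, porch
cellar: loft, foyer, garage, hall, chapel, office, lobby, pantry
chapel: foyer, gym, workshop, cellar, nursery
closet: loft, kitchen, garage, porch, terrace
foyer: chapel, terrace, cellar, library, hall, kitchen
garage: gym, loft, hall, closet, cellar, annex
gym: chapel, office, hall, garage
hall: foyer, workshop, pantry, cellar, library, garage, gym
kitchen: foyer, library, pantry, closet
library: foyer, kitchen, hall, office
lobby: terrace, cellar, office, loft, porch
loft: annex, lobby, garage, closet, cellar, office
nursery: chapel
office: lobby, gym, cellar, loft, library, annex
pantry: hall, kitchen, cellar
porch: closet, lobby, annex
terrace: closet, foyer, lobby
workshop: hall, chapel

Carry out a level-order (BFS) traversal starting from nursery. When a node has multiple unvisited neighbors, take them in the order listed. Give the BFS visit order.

nursery chapel foyer gym workshop cellar terrace library hall kitchen office garage loft lobby pantry closet annex porch

Visit nursery; enqueue chapel → queue [chapel]
Visit chapel; enqueue foyer, gym, workshop, cellar → queue [foyer, gym, workshop, cellar]
Visit foyer; enqueue terrace, library, hall, kitchen → queue [gym, workshop, cellar, terrace, library, hall, kitchen]
Visit gym; enqueue office, garage → queue [workshop, cellar, terrace, library, hall, kitchen, office, garage]
Visit workshop → queue [cellar, terrace, library, hall, kitchen, office, garage]
Visit cellar; enqueue loft, lobby, pantry → queue [terrace, library, hall, kitchen, office, garage, loft, lobby, pantry]
Visit terrace; enqueue closet → queue [library, hall, kitchen, office, garage, loft, lobby, pantry, closet]
Visit library → queue [hall, kitchen, office, garage, loft, lobby, pantry, closet]
Visit hall → queue [kitchen, office, garage, loft, lobby, pantry, closet]
Visit kitchen → queue [office, garage, loft, lobby, pantry, closet]
Visit office; enqueue annex → queue [garage, loft, lobby, pantry, closet, annex]
Visit garage → queue [loft, lobby, pantry, closet, annex]
Visit loft → queue [lobby, pantry, closet, annex]
Visit lobby; enqueue porch → queue [pantry, closet, annex, porch]
Visit pantry → queue [closet, annex, porch]
Visit closet → queue [annex, porch]
Visit annex → queue [porch]
Visit porch → queue []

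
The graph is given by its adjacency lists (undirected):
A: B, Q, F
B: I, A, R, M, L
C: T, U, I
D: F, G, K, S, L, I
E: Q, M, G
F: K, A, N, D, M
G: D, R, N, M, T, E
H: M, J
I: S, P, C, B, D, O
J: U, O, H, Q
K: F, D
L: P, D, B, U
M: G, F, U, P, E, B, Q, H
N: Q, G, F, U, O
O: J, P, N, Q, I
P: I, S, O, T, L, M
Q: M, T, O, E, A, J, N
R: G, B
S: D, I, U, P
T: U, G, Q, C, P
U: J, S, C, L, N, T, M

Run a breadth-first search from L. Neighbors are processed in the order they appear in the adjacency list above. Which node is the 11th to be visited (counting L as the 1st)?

Visit L; enqueue P, D, B, U → queue [P, D, B, U]
Visit P; enqueue I, S, O, T, M → queue [D, B, U, I, S, O, T, M]
Visit D; enqueue F, G, K → queue [B, U, I, S, O, T, M, F, G, K]
Visit B; enqueue A, R → queue [U, I, S, O, T, M, F, G, K, A, R]
Visit U; enqueue J, C, N → queue [I, S, O, T, M, F, G, K, A, R, J, C, N]
Visit I → queue [S, O, T, M, F, G, K, A, R, J, C, N]
Visit S → queue [O, T, M, F, G, K, A, R, J, C, N]
Visit O; enqueue Q → queue [T, M, F, G, K, A, R, J, C, N, Q]
Visit T → queue [M, F, G, K, A, R, J, C, N, Q]
Visit M; enqueue E, H → queue [F, G, K, A, R, J, C, N, Q, E, H]
Visit F → queue [G, K, A, R, J, C, N, Q, E, H]
Visit G → queue [K, A, R, J, C, N, Q, E, H]
Visit K → queue [A, R, J, C, N, Q, E, H]
Visit A → queue [R, J, C, N, Q, E, H]
Visit R → queue [J, C, N, Q, E, H]
Visit J → queue [C, N, Q, E, H]
Visit C → queue [N, Q, E, H]
Visit N → queue [Q, E, H]
Visit Q → queue [E, H]
Visit E → queue [H]
Visit H → queue []

Visit order: L, P, D, B, U, I, S, O, T, M, F, G, K, A, R, J, C, N, Q, E, H

F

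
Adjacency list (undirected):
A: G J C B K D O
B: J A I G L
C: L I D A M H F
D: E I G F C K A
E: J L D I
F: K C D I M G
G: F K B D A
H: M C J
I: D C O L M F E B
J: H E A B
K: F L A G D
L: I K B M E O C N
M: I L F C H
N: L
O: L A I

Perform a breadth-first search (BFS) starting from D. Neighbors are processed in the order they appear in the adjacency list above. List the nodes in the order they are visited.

D, E, I, G, F, C, K, A, J, L, O, M, B, H, N

Visit D; enqueue E, I, G, F, C, K, A → queue [E, I, G, F, C, K, A]
Visit E; enqueue J, L → queue [I, G, F, C, K, A, J, L]
Visit I; enqueue O, M, B → queue [G, F, C, K, A, J, L, O, M, B]
Visit G → queue [F, C, K, A, J, L, O, M, B]
Visit F → queue [C, K, A, J, L, O, M, B]
Visit C; enqueue H → queue [K, A, J, L, O, M, B, H]
Visit K → queue [A, J, L, O, M, B, H]
Visit A → queue [J, L, O, M, B, H]
Visit J → queue [L, O, M, B, H]
Visit L; enqueue N → queue [O, M, B, H, N]
Visit O → queue [M, B, H, N]
Visit M → queue [B, H, N]
Visit B → queue [H, N]
Visit H → queue [N]
Visit N → queue []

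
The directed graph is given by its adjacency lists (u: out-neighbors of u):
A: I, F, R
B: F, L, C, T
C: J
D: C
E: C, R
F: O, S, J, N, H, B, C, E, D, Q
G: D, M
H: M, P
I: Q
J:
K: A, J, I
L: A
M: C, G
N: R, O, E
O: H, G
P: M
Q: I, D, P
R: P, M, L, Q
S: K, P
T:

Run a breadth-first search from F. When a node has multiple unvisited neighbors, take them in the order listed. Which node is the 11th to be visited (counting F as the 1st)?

Q

Visit F; enqueue O, S, J, N, H, B, C, E, D, Q → queue [O, S, J, N, H, B, C, E, D, Q]
Visit O; enqueue G → queue [S, J, N, H, B, C, E, D, Q, G]
Visit S; enqueue K, P → queue [J, N, H, B, C, E, D, Q, G, K, P]
Visit J → queue [N, H, B, C, E, D, Q, G, K, P]
Visit N; enqueue R → queue [H, B, C, E, D, Q, G, K, P, R]
Visit H; enqueue M → queue [B, C, E, D, Q, G, K, P, R, M]
Visit B; enqueue L, T → queue [C, E, D, Q, G, K, P, R, M, L, T]
Visit C → queue [E, D, Q, G, K, P, R, M, L, T]
Visit E → queue [D, Q, G, K, P, R, M, L, T]
Visit D → queue [Q, G, K, P, R, M, L, T]
Visit Q; enqueue I → queue [G, K, P, R, M, L, T, I]
Visit G → queue [K, P, R, M, L, T, I]
Visit K; enqueue A → queue [P, R, M, L, T, I, A]
Visit P → queue [R, M, L, T, I, A]
Visit R → queue [M, L, T, I, A]
Visit M → queue [L, T, I, A]
Visit L → queue [T, I, A]
Visit T → queue [I, A]
Visit I → queue [A]
Visit A → queue []

Visit order: F, O, S, J, N, H, B, C, E, D, Q, G, K, P, R, M, L, T, I, A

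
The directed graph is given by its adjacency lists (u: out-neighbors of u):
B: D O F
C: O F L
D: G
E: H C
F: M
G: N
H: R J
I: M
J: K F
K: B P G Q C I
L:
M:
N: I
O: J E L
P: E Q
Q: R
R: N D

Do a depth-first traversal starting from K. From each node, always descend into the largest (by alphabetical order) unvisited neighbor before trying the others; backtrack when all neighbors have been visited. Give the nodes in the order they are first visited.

K Q R N I M D G P E H J F C O L B

Visit K
K → Q
Q → R
R → N
N → I
I → M
R → D
D → G
K → P
P → E
E → H
H → J
J → F
E → C
C → O
O → L
K → B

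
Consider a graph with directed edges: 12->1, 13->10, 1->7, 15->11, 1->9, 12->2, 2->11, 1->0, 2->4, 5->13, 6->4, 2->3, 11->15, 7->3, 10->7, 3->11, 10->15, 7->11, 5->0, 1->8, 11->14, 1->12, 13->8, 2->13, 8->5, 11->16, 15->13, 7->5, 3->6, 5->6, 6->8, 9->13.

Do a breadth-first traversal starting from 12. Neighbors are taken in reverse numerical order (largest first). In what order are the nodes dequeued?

12 2 1 13 11 4 3 9 8 7 0 10 16 15 14 6 5

Visit 12; enqueue 2, 1 → queue [2, 1]
Visit 2; enqueue 13, 11, 4, 3 → queue [1, 13, 11, 4, 3]
Visit 1; enqueue 9, 8, 7, 0 → queue [13, 11, 4, 3, 9, 8, 7, 0]
Visit 13; enqueue 10 → queue [11, 4, 3, 9, 8, 7, 0, 10]
Visit 11; enqueue 16, 15, 14 → queue [4, 3, 9, 8, 7, 0, 10, 16, 15, 14]
Visit 4 → queue [3, 9, 8, 7, 0, 10, 16, 15, 14]
Visit 3; enqueue 6 → queue [9, 8, 7, 0, 10, 16, 15, 14, 6]
Visit 9 → queue [8, 7, 0, 10, 16, 15, 14, 6]
Visit 8; enqueue 5 → queue [7, 0, 10, 16, 15, 14, 6, 5]
Visit 7 → queue [0, 10, 16, 15, 14, 6, 5]
Visit 0 → queue [10, 16, 15, 14, 6, 5]
Visit 10 → queue [16, 15, 14, 6, 5]
Visit 16 → queue [15, 14, 6, 5]
Visit 15 → queue [14, 6, 5]
Visit 14 → queue [6, 5]
Visit 6 → queue [5]
Visit 5 → queue []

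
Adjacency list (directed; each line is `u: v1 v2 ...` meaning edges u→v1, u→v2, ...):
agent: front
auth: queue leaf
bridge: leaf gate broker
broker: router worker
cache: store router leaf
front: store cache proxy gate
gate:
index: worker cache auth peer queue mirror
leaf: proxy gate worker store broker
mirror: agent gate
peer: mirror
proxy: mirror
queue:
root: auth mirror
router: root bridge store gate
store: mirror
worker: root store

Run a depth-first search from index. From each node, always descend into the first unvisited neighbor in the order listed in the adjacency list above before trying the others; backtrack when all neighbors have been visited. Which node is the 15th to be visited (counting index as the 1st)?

gate

Visit index
index → worker
worker → root
root → auth
auth → queue
auth → leaf
leaf → proxy
proxy → mirror
mirror → agent
agent → front
front → store
front → cache
cache → router
router → bridge
bridge → gate
bridge → broker
index → peer

Visit order: index, worker, root, auth, queue, leaf, proxy, mirror, agent, front, store, cache, router, bridge, gate, broker, peer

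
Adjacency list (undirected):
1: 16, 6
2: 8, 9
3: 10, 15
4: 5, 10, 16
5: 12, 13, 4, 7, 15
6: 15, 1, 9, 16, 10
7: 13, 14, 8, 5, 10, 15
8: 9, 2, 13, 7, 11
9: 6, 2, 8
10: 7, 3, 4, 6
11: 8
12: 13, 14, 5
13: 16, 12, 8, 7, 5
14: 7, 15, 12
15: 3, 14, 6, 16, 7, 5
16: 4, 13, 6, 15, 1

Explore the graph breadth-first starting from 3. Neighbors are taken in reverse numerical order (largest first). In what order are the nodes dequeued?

3 → 15 → 10 → 16 → 14 → 7 → 6 → 5 → 4 → 13 → 1 → 12 → 8 → 9 → 11 → 2

Visit 3; enqueue 15, 10 → queue [15, 10]
Visit 15; enqueue 16, 14, 7, 6, 5 → queue [10, 16, 14, 7, 6, 5]
Visit 10; enqueue 4 → queue [16, 14, 7, 6, 5, 4]
Visit 16; enqueue 13, 1 → queue [14, 7, 6, 5, 4, 13, 1]
Visit 14; enqueue 12 → queue [7, 6, 5, 4, 13, 1, 12]
Visit 7; enqueue 8 → queue [6, 5, 4, 13, 1, 12, 8]
Visit 6; enqueue 9 → queue [5, 4, 13, 1, 12, 8, 9]
Visit 5 → queue [4, 13, 1, 12, 8, 9]
Visit 4 → queue [13, 1, 12, 8, 9]
Visit 13 → queue [1, 12, 8, 9]
Visit 1 → queue [12, 8, 9]
Visit 12 → queue [8, 9]
Visit 8; enqueue 11, 2 → queue [9, 11, 2]
Visit 9 → queue [11, 2]
Visit 11 → queue [2]
Visit 2 → queue []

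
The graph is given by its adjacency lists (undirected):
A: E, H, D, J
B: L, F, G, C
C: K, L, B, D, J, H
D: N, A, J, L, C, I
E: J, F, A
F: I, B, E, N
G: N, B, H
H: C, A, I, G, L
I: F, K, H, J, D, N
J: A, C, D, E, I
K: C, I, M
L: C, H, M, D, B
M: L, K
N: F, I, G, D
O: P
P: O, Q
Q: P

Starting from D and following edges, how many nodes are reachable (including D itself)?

14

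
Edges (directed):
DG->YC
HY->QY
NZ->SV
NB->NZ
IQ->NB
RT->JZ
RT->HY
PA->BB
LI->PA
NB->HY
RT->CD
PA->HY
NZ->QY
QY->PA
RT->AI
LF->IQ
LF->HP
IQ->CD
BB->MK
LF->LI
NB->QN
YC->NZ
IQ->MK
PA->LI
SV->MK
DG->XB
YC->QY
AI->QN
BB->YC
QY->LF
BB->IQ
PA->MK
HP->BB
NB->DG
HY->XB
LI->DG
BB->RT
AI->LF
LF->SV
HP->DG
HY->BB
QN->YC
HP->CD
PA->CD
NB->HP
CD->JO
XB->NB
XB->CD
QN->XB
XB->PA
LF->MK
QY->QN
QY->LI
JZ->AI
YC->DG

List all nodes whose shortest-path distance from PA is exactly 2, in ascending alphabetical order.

DG, IQ, JO, QY, RT, XB, YC

Level 0: PA
Level 1: BB, CD, HY, LI, MK
Level 2: DG, IQ, JO, QY, RT, XB, YC
Level 3: AI, JZ, LF, NB, NZ, QN
Level 4: HP, SV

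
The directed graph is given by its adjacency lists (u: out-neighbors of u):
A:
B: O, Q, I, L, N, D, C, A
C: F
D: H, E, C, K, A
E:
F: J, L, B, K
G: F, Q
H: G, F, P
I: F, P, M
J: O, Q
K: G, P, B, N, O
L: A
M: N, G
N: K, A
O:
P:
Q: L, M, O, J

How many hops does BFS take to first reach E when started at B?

Level 0: B
Level 1: A, C, D, I, L, N, O, Q
Level 2: E, F, H, J, K, M, P
Level 3: G
E first appears at level 2.

2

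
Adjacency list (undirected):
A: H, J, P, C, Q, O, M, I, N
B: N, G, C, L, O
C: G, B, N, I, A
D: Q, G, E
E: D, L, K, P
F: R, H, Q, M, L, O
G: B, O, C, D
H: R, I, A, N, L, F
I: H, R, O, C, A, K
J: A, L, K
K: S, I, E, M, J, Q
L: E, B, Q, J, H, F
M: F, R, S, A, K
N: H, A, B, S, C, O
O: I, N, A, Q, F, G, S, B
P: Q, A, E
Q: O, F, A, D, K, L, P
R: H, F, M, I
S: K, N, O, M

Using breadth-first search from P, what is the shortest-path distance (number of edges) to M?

2

Level 0: P
Level 1: A, E, Q
Level 2: C, D, F, H, I, J, K, L, M, N, O
Level 3: B, G, R, S
M first appears at level 2.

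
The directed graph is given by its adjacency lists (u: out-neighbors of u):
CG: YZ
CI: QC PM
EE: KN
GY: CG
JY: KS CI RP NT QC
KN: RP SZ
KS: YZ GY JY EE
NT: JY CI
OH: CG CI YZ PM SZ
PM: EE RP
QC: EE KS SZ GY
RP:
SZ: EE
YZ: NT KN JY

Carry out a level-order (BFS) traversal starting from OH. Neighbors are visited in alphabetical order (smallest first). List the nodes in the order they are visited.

OH CG CI PM SZ YZ QC EE RP JY KN NT GY KS

Visit OH; enqueue CG, CI, PM, SZ, YZ → queue [CG, CI, PM, SZ, YZ]
Visit CG → queue [CI, PM, SZ, YZ]
Visit CI; enqueue QC → queue [PM, SZ, YZ, QC]
Visit PM; enqueue EE, RP → queue [SZ, YZ, QC, EE, RP]
Visit SZ → queue [YZ, QC, EE, RP]
Visit YZ; enqueue JY, KN, NT → queue [QC, EE, RP, JY, KN, NT]
Visit QC; enqueue GY, KS → queue [EE, RP, JY, KN, NT, GY, KS]
Visit EE → queue [RP, JY, KN, NT, GY, KS]
Visit RP → queue [JY, KN, NT, GY, KS]
Visit JY → queue [KN, NT, GY, KS]
Visit KN → queue [NT, GY, KS]
Visit NT → queue [GY, KS]
Visit GY → queue [KS]
Visit KS → queue []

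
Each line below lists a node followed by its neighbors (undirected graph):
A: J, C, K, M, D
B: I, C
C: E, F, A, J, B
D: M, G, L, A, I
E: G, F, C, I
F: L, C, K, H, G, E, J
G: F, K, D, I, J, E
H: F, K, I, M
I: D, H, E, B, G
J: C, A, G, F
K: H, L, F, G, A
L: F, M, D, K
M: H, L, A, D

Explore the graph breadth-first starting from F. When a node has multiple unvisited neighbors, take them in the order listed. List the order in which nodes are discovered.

F, L, C, K, H, G, E, J, M, D, A, B, I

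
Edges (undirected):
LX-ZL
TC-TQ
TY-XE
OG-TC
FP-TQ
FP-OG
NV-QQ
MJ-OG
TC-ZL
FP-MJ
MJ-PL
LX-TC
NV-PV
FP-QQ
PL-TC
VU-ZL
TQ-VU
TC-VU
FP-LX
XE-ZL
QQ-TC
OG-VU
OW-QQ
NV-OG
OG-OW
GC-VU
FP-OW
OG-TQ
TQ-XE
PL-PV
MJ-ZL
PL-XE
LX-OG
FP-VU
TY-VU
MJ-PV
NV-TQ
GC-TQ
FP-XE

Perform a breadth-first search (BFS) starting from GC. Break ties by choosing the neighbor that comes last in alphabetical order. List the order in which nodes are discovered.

GC VU TQ ZL TY TC OG FP XE NV MJ LX QQ PL OW PV

Visit GC; enqueue VU, TQ → queue [VU, TQ]
Visit VU; enqueue ZL, TY, TC, OG, FP → queue [TQ, ZL, TY, TC, OG, FP]
Visit TQ; enqueue XE, NV → queue [ZL, TY, TC, OG, FP, XE, NV]
Visit ZL; enqueue MJ, LX → queue [TY, TC, OG, FP, XE, NV, MJ, LX]
Visit TY → queue [TC, OG, FP, XE, NV, MJ, LX]
Visit TC; enqueue QQ, PL → queue [OG, FP, XE, NV, MJ, LX, QQ, PL]
Visit OG; enqueue OW → queue [FP, XE, NV, MJ, LX, QQ, PL, OW]
Visit FP → queue [XE, NV, MJ, LX, QQ, PL, OW]
Visit XE → queue [NV, MJ, LX, QQ, PL, OW]
Visit NV; enqueue PV → queue [MJ, LX, QQ, PL, OW, PV]
Visit MJ → queue [LX, QQ, PL, OW, PV]
Visit LX → queue [QQ, PL, OW, PV]
Visit QQ → queue [PL, OW, PV]
Visit PL → queue [OW, PV]
Visit OW → queue [PV]
Visit PV → queue []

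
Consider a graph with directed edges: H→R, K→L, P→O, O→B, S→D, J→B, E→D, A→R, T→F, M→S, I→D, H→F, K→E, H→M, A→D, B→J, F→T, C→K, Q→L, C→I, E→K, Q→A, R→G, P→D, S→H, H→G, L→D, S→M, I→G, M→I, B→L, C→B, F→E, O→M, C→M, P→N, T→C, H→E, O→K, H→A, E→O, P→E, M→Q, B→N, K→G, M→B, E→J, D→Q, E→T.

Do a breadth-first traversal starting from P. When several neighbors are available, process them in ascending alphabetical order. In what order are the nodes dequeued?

P D E N O Q J K T B M A L G C F I S R H

Visit P; enqueue D, E, N, O → queue [D, E, N, O]
Visit D; enqueue Q → queue [E, N, O, Q]
Visit E; enqueue J, K, T → queue [N, O, Q, J, K, T]
Visit N → queue [O, Q, J, K, T]
Visit O; enqueue B, M → queue [Q, J, K, T, B, M]
Visit Q; enqueue A, L → queue [J, K, T, B, M, A, L]
Visit J → queue [K, T, B, M, A, L]
Visit K; enqueue G → queue [T, B, M, A, L, G]
Visit T; enqueue C, F → queue [B, M, A, L, G, C, F]
Visit B → queue [M, A, L, G, C, F]
Visit M; enqueue I, S → queue [A, L, G, C, F, I, S]
Visit A; enqueue R → queue [L, G, C, F, I, S, R]
Visit L → queue [G, C, F, I, S, R]
Visit G → queue [C, F, I, S, R]
Visit C → queue [F, I, S, R]
Visit F → queue [I, S, R]
Visit I → queue [S, R]
Visit S; enqueue H → queue [R, H]
Visit R → queue [H]
Visit H → queue []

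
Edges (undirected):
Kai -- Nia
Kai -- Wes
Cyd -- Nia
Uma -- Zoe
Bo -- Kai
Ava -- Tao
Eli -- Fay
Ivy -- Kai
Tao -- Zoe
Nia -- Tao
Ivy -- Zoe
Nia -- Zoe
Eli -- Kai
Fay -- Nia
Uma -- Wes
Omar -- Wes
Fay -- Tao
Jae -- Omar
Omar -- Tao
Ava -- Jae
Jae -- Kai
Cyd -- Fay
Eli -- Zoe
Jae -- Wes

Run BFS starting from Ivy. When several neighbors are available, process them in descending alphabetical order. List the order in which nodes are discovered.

Ivy, Zoe, Kai, Uma, Tao, Nia, Eli, Wes, Jae, Bo, Omar, Fay, Ava, Cyd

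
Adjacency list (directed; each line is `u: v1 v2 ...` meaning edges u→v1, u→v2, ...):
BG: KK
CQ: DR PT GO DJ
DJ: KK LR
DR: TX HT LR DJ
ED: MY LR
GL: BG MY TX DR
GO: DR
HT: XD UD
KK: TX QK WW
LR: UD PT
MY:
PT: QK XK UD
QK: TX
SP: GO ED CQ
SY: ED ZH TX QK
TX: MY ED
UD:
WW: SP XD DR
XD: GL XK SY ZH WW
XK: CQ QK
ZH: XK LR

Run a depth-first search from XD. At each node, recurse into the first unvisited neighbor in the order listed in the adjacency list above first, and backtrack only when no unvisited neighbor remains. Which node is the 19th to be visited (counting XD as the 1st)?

Visit XD
XD → GL
GL → BG
BG → KK
KK → TX
TX → MY
TX → ED
ED → LR
LR → UD
LR → PT
PT → QK
PT → XK
XK → CQ
CQ → DR
DR → HT
DR → DJ
CQ → GO
KK → WW
WW → SP
XD → SY
SY → ZH

Visit order: XD, GL, BG, KK, TX, MY, ED, LR, UD, PT, QK, XK, CQ, DR, HT, DJ, GO, WW, SP, SY, ZH

SP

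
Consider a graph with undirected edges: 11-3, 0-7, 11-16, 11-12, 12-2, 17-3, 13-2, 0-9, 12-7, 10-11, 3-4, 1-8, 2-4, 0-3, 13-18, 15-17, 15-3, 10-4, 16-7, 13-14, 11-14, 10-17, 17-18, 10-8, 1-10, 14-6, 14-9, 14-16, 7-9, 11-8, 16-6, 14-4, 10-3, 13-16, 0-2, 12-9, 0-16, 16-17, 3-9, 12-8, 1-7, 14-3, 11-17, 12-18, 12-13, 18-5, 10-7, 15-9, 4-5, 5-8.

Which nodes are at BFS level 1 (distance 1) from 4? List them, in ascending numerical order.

Level 0: 4
Level 1: 2, 3, 5, 10, 14
Level 2: 0, 1, 6, 7, 8, 9, 11, 12, 13, 15, 16, 17, 18

2, 3, 5, 10, 14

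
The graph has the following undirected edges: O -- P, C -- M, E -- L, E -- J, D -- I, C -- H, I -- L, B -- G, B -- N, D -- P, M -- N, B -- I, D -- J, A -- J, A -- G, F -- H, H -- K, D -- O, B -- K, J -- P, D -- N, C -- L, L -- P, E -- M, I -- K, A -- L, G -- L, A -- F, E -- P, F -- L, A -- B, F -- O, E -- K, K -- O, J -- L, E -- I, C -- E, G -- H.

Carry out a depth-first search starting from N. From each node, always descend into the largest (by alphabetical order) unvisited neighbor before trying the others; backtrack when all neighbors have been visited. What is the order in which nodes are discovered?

Visit N
N → M
M → E
E → P
P → O
O → K
K → I
I → L
L → J
J → D
J → A
A → G
G → H
H → F
H → C
G → B

N, M, E, P, O, K, I, L, J, D, A, G, H, F, C, B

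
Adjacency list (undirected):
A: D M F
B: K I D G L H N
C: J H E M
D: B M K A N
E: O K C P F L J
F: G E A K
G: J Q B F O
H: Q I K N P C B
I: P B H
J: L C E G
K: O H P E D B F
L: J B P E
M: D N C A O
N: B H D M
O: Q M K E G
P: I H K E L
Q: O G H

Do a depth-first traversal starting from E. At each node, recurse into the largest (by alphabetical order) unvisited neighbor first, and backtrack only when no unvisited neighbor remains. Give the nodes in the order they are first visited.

Visit E
E → P
P → L
L → J
J → G
G → Q
Q → O
O → M
M → N
N → H
H → K
K → F
F → A
A → D
D → B
B → I
H → C

E, P, L, J, G, Q, O, M, N, H, K, F, A, D, B, I, C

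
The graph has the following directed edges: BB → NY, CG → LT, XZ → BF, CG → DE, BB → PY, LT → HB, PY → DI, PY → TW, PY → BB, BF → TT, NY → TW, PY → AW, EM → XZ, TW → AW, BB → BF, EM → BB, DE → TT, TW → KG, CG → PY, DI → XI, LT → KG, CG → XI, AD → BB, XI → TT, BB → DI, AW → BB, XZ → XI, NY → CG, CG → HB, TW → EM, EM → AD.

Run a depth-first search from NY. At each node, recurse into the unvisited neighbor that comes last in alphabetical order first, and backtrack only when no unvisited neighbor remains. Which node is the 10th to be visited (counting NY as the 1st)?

PY

Visit NY
NY → TW
TW → KG
TW → EM
EM → XZ
XZ → XI
XI → TT
XZ → BF
EM → BB
BB → PY
PY → DI
PY → AW
EM → AD
NY → CG
CG → LT
LT → HB
CG → DE

Visit order: NY, TW, KG, EM, XZ, XI, TT, BF, BB, PY, DI, AW, AD, CG, LT, HB, DE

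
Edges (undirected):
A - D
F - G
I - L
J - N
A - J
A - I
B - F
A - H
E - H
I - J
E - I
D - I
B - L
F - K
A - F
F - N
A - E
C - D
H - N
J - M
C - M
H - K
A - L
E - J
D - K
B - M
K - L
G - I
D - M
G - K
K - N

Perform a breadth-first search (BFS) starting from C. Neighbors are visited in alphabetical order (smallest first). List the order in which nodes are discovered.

Visit C; enqueue D, M → queue [D, M]
Visit D; enqueue A, I, K → queue [M, A, I, K]
Visit M; enqueue B, J → queue [A, I, K, B, J]
Visit A; enqueue E, F, H, L → queue [I, K, B, J, E, F, H, L]
Visit I; enqueue G → queue [K, B, J, E, F, H, L, G]
Visit K; enqueue N → queue [B, J, E, F, H, L, G, N]
Visit B → queue [J, E, F, H, L, G, N]
Visit J → queue [E, F, H, L, G, N]
Visit E → queue [F, H, L, G, N]
Visit F → queue [H, L, G, N]
Visit H → queue [L, G, N]
Visit L → queue [G, N]
Visit G → queue [N]
Visit N → queue []

C, D, M, A, I, K, B, J, E, F, H, L, G, N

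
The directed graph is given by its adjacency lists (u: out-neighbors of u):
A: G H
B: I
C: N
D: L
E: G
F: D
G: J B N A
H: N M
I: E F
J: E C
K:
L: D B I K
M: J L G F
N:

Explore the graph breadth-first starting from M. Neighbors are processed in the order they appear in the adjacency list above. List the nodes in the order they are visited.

Visit M; enqueue J, L, G, F → queue [J, L, G, F]
Visit J; enqueue E, C → queue [L, G, F, E, C]
Visit L; enqueue D, B, I, K → queue [G, F, E, C, D, B, I, K]
Visit G; enqueue N, A → queue [F, E, C, D, B, I, K, N, A]
Visit F → queue [E, C, D, B, I, K, N, A]
Visit E → queue [C, D, B, I, K, N, A]
Visit C → queue [D, B, I, K, N, A]
Visit D → queue [B, I, K, N, A]
Visit B → queue [I, K, N, A]
Visit I → queue [K, N, A]
Visit K → queue [N, A]
Visit N → queue [A]
Visit A; enqueue H → queue [H]
Visit H → queue []

M -> J -> L -> G -> F -> E -> C -> D -> B -> I -> K -> N -> A -> H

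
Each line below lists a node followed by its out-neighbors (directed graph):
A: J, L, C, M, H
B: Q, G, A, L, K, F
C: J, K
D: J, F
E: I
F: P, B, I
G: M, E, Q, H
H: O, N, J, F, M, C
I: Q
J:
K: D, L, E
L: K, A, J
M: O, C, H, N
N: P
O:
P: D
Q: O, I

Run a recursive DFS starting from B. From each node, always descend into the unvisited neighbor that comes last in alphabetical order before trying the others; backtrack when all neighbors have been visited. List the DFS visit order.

B Q O I L K E D J F P A M N H C G

Visit B
B → Q
Q → O
Q → I
B → L
L → K
K → E
K → D
D → J
D → F
F → P
L → A
A → M
M → N
M → H
H → C
B → G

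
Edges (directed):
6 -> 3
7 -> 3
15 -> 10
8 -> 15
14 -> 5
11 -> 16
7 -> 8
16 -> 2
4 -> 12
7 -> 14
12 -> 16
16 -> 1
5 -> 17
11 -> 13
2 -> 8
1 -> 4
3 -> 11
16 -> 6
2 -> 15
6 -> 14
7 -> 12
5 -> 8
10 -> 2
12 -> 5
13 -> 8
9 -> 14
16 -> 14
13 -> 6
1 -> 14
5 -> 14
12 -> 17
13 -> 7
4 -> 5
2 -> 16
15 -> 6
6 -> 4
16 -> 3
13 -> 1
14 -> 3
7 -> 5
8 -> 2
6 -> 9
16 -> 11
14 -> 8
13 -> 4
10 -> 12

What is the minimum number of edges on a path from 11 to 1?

Level 0: 11
Level 1: 13, 16
Level 2: 1, 2, 3, 4, 6, 7, 8, 14
Level 3: 5, 9, 12, 15
Level 4: 10, 17
1 first appears at level 2.

2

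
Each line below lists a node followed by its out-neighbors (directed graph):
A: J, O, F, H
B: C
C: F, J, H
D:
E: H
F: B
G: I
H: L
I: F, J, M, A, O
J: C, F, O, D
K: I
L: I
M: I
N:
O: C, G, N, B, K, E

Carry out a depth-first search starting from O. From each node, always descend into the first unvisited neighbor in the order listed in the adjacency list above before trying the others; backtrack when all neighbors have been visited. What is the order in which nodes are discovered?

Visit O
O → C
C → F
F → B
C → J
J → D
C → H
H → L
L → I
I → M
I → A
O → G
O → N
O → K
O → E

O → C → F → B → J → D → H → L → I → M → A → G → N → K → E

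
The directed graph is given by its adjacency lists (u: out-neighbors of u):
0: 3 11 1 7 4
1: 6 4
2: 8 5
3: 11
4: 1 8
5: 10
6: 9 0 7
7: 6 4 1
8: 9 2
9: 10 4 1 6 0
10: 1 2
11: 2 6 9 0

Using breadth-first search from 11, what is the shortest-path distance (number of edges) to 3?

2

Level 0: 11
Level 1: 0, 2, 6, 9
Level 2: 1, 3, 4, 5, 7, 8, 10
3 first appears at level 2.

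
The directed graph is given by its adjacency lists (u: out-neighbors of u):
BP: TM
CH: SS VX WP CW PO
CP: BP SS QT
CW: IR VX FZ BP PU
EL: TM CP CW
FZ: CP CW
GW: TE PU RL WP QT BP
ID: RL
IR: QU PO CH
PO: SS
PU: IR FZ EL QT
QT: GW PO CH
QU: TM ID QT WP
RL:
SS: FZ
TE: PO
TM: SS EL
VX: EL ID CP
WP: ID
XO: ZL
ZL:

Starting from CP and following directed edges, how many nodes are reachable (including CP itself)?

19

BFS from CP visits: CP, BP, SS, QT, TM, FZ, GW, PO, CH, EL, CW, TE, PU, RL, WP, VX, IR, ID, QU
Reachable nodes: 19 of 21 total.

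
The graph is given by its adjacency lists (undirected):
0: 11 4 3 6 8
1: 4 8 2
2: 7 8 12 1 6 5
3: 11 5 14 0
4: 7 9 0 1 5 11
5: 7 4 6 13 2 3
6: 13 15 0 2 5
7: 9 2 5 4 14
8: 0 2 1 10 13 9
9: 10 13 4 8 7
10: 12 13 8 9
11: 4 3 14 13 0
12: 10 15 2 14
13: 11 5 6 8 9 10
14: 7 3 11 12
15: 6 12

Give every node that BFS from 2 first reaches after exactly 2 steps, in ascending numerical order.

0, 3, 4, 9, 10, 13, 14, 15

Level 0: 2
Level 1: 1, 5, 6, 7, 8, 12
Level 2: 0, 3, 4, 9, 10, 13, 14, 15
Level 3: 11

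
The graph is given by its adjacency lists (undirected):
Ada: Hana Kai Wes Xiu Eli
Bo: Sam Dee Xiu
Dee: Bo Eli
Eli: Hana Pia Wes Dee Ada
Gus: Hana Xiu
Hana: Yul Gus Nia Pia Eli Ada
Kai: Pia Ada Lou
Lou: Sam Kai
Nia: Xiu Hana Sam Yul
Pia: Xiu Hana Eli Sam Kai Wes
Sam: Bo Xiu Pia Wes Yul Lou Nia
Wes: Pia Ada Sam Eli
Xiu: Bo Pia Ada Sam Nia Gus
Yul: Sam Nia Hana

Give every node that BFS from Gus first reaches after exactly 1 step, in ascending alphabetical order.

Hana, Xiu

Level 0: Gus
Level 1: Hana, Xiu
Level 2: Ada, Bo, Eli, Nia, Pia, Sam, Yul
Level 3: Dee, Kai, Lou, Wes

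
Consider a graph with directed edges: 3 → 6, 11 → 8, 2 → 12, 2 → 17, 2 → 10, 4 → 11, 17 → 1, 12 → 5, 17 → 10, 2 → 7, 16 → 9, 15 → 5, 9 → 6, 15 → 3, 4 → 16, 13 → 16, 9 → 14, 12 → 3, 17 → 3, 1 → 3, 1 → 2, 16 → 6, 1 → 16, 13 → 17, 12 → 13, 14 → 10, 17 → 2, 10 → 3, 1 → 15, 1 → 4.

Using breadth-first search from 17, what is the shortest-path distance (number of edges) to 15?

Level 0: 17
Level 1: 1, 2, 3, 10
Level 2: 4, 6, 7, 12, 15, 16
Level 3: 5, 9, 11, 13
Level 4: 8, 14
15 first appears at level 2.

2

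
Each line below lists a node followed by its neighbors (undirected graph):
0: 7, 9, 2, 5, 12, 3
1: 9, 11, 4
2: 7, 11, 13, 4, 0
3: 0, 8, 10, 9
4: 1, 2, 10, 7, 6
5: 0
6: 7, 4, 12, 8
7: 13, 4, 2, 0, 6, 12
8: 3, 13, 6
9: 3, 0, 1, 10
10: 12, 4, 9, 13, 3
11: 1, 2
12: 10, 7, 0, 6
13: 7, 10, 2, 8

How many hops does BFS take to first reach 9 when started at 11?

2

Level 0: 11
Level 1: 1, 2
Level 2: 0, 4, 7, 9, 13
Level 3: 3, 5, 6, 8, 10, 12
9 first appears at level 2.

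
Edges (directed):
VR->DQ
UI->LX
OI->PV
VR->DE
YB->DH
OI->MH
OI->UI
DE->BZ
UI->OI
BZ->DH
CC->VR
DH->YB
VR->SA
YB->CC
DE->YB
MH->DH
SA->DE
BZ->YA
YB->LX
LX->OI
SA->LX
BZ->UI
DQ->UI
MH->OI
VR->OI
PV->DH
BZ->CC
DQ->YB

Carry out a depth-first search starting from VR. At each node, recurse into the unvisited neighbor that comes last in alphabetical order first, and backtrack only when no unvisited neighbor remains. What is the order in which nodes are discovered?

VR SA LX OI UI PV DH YB CC MH DE BZ YA DQ

Visit VR
VR → SA
SA → LX
LX → OI
OI → UI
OI → PV
PV → DH
DH → YB
YB → CC
OI → MH
SA → DE
DE → BZ
BZ → YA
VR → DQ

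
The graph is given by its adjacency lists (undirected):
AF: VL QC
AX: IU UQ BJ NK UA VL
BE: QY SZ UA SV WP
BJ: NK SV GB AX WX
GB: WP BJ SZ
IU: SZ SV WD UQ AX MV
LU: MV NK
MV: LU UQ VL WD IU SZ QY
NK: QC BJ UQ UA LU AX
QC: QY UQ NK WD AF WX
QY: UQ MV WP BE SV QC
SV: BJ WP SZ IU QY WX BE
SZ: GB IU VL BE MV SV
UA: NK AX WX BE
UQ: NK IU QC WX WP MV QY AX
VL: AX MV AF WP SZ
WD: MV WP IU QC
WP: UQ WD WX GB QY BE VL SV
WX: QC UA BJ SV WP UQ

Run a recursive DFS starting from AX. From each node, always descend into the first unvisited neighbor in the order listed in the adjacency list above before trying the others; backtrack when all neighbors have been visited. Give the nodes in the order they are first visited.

Visit AX
AX → IU
IU → SZ
SZ → GB
GB → WP
WP → UQ
UQ → NK
NK → QC
QC → QY
QY → MV
MV → LU
MV → VL
VL → AF
MV → WD
QY → BE
BE → UA
UA → WX
WX → BJ
BJ → SV

AX, IU, SZ, GB, WP, UQ, NK, QC, QY, MV, LU, VL, AF, WD, BE, UA, WX, BJ, SV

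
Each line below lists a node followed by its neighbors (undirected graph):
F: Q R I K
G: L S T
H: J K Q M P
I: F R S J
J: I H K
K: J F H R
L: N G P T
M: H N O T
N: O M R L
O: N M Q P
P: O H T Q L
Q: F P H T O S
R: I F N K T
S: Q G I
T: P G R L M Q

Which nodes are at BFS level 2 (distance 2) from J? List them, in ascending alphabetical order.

Level 0: J
Level 1: H, I, K
Level 2: F, M, P, Q, R, S
Level 3: G, L, N, O, T

F, M, P, Q, R, S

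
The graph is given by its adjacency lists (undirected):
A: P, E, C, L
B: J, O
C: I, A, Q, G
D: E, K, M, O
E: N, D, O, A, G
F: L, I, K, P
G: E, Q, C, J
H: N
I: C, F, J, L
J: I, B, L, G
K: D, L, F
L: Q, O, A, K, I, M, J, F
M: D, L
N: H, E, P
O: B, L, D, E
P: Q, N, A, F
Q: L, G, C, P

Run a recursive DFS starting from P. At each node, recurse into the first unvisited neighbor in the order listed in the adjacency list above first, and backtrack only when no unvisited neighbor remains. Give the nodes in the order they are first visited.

Visit P
P → Q
Q → L
L → O
O → B
B → J
J → I
I → C
C → A
A → E
E → N
N → H
E → D
D → K
K → F
D → M
E → G

P, Q, L, O, B, J, I, C, A, E, N, H, D, K, F, M, G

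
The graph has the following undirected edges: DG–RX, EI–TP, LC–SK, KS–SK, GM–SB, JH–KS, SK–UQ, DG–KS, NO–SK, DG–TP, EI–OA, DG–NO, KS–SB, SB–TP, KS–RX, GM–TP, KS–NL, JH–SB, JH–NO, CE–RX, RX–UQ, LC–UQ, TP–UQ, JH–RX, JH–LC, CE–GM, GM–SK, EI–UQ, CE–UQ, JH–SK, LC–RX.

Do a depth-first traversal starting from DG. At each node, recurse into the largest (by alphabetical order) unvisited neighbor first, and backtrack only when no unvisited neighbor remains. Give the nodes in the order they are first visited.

Visit DG
DG → TP
TP → UQ
UQ → SK
SK → NO
NO → JH
JH → SB
SB → KS
KS → RX
RX → LC
RX → CE
CE → GM
KS → NL
UQ → EI
EI → OA

DG, TP, UQ, SK, NO, JH, SB, KS, RX, LC, CE, GM, NL, EI, OA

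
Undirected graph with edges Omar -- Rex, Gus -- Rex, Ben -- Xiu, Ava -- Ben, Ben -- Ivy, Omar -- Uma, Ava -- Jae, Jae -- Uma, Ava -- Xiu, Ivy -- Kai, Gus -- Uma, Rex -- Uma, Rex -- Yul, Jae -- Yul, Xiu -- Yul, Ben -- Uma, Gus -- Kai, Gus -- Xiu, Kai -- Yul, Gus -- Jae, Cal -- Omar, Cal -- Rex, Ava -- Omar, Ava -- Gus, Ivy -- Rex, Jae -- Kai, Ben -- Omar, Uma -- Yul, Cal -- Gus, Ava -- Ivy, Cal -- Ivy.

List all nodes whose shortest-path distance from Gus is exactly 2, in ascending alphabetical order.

Ben, Ivy, Omar, Yul

Level 0: Gus
Level 1: Ava, Cal, Jae, Kai, Rex, Uma, Xiu
Level 2: Ben, Ivy, Omar, Yul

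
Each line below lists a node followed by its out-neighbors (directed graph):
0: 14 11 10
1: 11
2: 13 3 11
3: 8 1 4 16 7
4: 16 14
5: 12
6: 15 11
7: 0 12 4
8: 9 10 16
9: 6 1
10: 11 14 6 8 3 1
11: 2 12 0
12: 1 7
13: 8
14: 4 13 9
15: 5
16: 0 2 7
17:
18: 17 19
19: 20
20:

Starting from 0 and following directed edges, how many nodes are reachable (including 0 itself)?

BFS from 0 visits: 0, 14, 11, 10, 13, 9, 4, 12, 2, 8, 6, 3, 1, 16, 7, 15, 5
Reachable nodes: 17 of 21 total.

17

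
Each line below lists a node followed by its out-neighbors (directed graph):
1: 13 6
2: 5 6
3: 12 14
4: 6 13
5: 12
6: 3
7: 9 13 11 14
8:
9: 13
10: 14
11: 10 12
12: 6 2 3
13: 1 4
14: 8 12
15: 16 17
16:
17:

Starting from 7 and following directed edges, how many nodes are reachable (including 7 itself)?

14

BFS from 7 visits: 7, 9, 13, 11, 14, 1, 4, 10, 12, 8, 6, 2, 3, 5
Reachable nodes: 14 of 17 total.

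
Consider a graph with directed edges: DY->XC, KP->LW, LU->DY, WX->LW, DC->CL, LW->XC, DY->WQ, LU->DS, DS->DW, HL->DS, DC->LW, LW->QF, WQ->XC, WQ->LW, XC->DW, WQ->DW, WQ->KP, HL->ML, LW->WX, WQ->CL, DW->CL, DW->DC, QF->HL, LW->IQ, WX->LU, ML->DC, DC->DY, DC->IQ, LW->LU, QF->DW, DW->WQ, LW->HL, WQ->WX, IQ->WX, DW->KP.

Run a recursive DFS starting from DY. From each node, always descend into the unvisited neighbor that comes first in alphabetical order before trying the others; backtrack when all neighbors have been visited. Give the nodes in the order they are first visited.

DY → WQ → CL → DW → DC → IQ → WX → LU → DS → LW → HL → ML → QF → XC → KP

Visit DY
DY → WQ
WQ → CL
WQ → DW
DW → DC
DC → IQ
IQ → WX
WX → LU
LU → DS
WX → LW
LW → HL
HL → ML
LW → QF
LW → XC
DW → KP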